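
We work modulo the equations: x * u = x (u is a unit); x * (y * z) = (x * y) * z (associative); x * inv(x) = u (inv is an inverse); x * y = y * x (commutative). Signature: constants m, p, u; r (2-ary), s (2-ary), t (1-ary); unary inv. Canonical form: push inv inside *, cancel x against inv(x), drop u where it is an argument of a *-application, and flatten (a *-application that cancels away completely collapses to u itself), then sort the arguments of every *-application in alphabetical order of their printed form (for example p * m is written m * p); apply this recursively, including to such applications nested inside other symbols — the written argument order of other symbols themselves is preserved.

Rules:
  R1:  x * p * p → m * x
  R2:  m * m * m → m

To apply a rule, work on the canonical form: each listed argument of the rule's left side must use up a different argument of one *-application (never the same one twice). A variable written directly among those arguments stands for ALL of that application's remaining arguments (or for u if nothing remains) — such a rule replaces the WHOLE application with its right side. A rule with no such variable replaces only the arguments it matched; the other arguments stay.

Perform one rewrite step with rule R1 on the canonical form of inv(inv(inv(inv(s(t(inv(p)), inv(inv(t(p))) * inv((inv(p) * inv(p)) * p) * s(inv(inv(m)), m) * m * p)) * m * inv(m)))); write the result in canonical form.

Answer: s(t(inv(p)), m * m * s(m, m) * t(p))

Derivation:
Canonical form:  s(t(inv(p)), m * p * p * s(m, m) * t(p))
Apply R1:  consuming p, p;  x := m * s(m, m) * t(p)
The variable takes the whole remainder — replace the entire application.
Giving:  s(t(inv(p)), m * m * s(m, m) * t(p))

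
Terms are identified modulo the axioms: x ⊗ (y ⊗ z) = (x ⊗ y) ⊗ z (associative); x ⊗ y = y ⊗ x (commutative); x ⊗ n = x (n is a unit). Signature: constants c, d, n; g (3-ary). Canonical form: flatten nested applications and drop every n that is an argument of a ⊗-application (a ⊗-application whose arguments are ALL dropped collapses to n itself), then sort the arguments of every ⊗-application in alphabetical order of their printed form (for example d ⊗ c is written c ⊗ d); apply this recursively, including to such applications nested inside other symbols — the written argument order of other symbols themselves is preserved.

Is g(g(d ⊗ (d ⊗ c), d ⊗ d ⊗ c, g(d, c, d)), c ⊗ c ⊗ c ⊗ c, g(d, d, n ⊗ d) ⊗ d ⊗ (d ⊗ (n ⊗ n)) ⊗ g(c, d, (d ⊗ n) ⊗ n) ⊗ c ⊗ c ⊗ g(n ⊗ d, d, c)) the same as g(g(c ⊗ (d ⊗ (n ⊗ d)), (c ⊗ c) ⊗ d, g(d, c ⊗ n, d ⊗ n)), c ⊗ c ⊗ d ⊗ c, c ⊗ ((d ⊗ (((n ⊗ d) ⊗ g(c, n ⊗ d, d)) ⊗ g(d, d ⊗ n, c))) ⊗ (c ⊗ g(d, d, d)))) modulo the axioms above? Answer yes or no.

Answer: no — g(g(c ⊗ d ⊗ d, c ⊗ d ⊗ d, g(d, c, d)), c ⊗ c ⊗ c ⊗ c, c ⊗ c ⊗ d ⊗ d ⊗ g(c, d, d) ⊗ g(d, d, c) ⊗ g(d, d, d)) vs g(g(c ⊗ d ⊗ d, c ⊗ c ⊗ d, g(d, c, d)), c ⊗ c ⊗ c ⊗ d, c ⊗ c ⊗ d ⊗ d ⊗ g(c, d, d) ⊗ g(d, d, c) ⊗ g(d, d, d))

Derivation:
Left:  g(g(d ⊗ (d ⊗ c), d ⊗ d ⊗ c, g(d, c, d)), c ⊗ c ⊗ c ⊗ c, g(d, d, n ⊗ d) ⊗ d ⊗ (d ⊗ (n ⊗ n)) ⊗ g(c, d, (d ⊗ n) ⊗ n) ⊗ c ⊗ c ⊗ g(n ⊗ d, d, c))
  Work inside:  g(d, d, n ⊗ d) ⊗ d ⊗ (d ⊗ (n ⊗ n)) ⊗ g(c, d, (d ⊗ n) ⊗ n) ⊗ c ⊗ c ⊗ g(n ⊗ d, d, c)
  Un-nest:  g(d, d, n ⊗ d) ⊗ d ⊗ d ⊗ n ⊗ n ⊗ g(c, d, (d ⊗ n) ⊗ n) ⊗ c ⊗ c ⊗ g(n ⊗ d, d, c)
  Simplify inside:  g(d, d, n ⊗ d)  →  g(d, d, d)
  Simplify inside:  g(c, d, (d ⊗ n) ⊗ n)  →  g(c, d, d)
  Canonicalize subterm:  g(n ⊗ d, d, c)  →  g(d, d, c)
  Drop the unit:  drop n (×2)
  Order the arguments:  c ⊗ c ⊗ d ⊗ d ⊗ g(c, d, d) ⊗ g(d, d, c) ⊗ g(d, d, d)
  Reassemble:  g(g(c ⊗ d ⊗ d, c ⊗ d ⊗ d, g(d, c, d)), c ⊗ c ⊗ c ⊗ c, c ⊗ c ⊗ d ⊗ d ⊗ g(c, d, d) ⊗ g(d, d, c) ⊗ g(d, d, d))
Right:  g(g(c ⊗ (d ⊗ (n ⊗ d)), (c ⊗ c) ⊗ d, g(d, c ⊗ n, d ⊗ n)), c ⊗ c ⊗ d ⊗ c, c ⊗ ((d ⊗ (((n ⊗ d) ⊗ g(c, n ⊗ d, d)) ⊗ g(d, d ⊗ n, c))) ⊗ (c ⊗ g(d, d, d))))
  Work inside:  c ⊗ ((d ⊗ (((n ⊗ d) ⊗ g(c, n ⊗ d, d)) ⊗ g(d, d ⊗ n, c))) ⊗ (c ⊗ g(d, d, d)))
  Un-nest:  c ⊗ d ⊗ n ⊗ d ⊗ g(c, n ⊗ d, d) ⊗ g(d, d ⊗ n, c) ⊗ c ⊗ g(d, d, d)
  Canonicalize subterm:  g(c, n ⊗ d, d)  →  g(c, d, d)
  Inside:  g(d, d ⊗ n, c)  →  g(d, d, c)
  Units out:  drop n
  Order the arguments:  c ⊗ c ⊗ d ⊗ d ⊗ g(c, d, d) ⊗ g(d, d, c) ⊗ g(d, d, d)
  Put back:  g(g(c ⊗ d ⊗ d, c ⊗ c ⊗ d, g(d, c, d)), c ⊗ c ⊗ c ⊗ d, c ⊗ c ⊗ d ⊗ d ⊗ g(c, d, d) ⊗ g(d, d, c) ⊗ g(d, d, d))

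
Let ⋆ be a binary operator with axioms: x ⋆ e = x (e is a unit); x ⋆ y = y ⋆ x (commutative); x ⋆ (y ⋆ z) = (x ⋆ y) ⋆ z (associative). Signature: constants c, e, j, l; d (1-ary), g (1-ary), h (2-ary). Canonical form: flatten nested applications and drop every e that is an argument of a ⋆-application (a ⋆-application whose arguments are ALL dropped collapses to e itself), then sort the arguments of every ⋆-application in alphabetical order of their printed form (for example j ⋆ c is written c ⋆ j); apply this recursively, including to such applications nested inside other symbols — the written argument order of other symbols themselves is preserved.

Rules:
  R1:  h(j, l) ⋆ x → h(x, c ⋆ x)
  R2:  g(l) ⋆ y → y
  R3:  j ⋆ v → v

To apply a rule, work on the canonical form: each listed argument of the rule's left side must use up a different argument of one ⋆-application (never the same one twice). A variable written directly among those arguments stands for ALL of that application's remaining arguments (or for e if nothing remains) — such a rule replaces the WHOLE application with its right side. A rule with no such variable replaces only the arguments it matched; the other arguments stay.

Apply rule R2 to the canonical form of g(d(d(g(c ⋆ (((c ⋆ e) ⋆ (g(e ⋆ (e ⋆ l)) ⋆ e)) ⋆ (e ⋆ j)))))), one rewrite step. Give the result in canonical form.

Canonical form:  g(d(d(g(c ⋆ c ⋆ g(l) ⋆ j))))
R2 matches:  uses g(l);  y := c ⋆ c ⋆ j
Every leftover argument binds to the variable; the entire application is replaced.
Giving:  g(d(d(g(c ⋆ c ⋆ j))))

Answer: g(d(d(g(c ⋆ c ⋆ j))))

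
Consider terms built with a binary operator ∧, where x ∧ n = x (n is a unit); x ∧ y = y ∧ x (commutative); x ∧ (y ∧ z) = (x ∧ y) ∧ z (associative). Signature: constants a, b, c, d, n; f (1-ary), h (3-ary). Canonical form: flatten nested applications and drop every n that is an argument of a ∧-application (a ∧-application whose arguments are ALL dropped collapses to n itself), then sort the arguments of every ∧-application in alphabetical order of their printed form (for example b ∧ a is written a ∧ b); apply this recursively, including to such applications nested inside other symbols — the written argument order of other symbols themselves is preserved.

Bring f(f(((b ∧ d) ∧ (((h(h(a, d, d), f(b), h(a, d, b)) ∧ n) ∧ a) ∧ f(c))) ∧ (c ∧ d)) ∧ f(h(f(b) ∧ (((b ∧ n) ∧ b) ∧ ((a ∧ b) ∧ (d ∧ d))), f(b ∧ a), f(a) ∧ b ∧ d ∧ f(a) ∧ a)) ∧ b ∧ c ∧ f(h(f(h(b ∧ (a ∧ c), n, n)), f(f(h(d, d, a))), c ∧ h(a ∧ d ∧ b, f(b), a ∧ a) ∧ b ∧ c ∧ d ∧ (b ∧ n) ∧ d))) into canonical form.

Focus inside:  f(((b ∧ d) ∧ (((h(h(a, d, d), f(b), h(a, d, b)) ∧ n) ∧ a) ∧ f(c))) ∧ (c ∧ d)) ∧ f(h(f(b) ∧ (((b ∧ n) ∧ b) ∧ ((a ∧ b) ∧ (d ∧ d))), f(b ∧ a), f(a) ∧ b ∧ d ∧ f(a) ∧ a)) ∧ b ∧ c ∧ f(h(f(h(b ∧ (a ∧ c), n, n)), f(f(h(d, d, a))), c ∧ h(a ∧ d ∧ b, f(b), a ∧ a) ∧ b ∧ c ∧ d ∧ (b ∧ n) ∧ d))
Inside:  f(((b ∧ d) ∧ (((h(h(a, d, d), f(b), h(a, d, b)) ∧ n) ∧ a) ∧ f(c))) ∧ (c ∧ d))  →  f(a ∧ b ∧ c ∧ d ∧ d ∧ f(c) ∧ h(h(a, d, d), f(b), h(a, d, b)))
Canonicalize subterm:  f(h(f(b) ∧ (((b ∧ n) ∧ b) ∧ ((a ∧ b) ∧ (d ∧ d))), f(b ∧ a), f(a) ∧ b ∧ d ∧ f(a) ∧ a))  →  f(h(a ∧ b ∧ b ∧ b ∧ d ∧ d ∧ f(b), f(a ∧ b), a ∧ b ∧ d ∧ f(a) ∧ f(a)))
Canonicalize subterm:  f(h(f(h(b ∧ (a ∧ c), n, n)), f(f(h(d, d, a))), c ∧ h(a ∧ d ∧ b, f(b), a ∧ a) ∧ b ∧ c ∧ d ∧ (b ∧ n) ∧ d))  →  f(h(f(h(a ∧ b ∧ c, n, n)), f(f(h(d, d, a))), b ∧ b ∧ c ∧ c ∧ d ∧ d ∧ h(a ∧ b ∧ d, f(b), a ∧ a)))
Order the arguments:  b ∧ c ∧ f(a ∧ b ∧ c ∧ d ∧ d ∧ f(c) ∧ h(h(a, d, d), f(b), h(a, d, b))) ∧ f(h(a ∧ b ∧ b ∧ b ∧ d ∧ d ∧ f(b), f(a ∧ b), a ∧ b ∧ d ∧ f(a) ∧ f(a))) ∧ f(h(f(h(a ∧ b ∧ c, n, n)), f(f(h(d, d, a))), b ∧ b ∧ c ∧ c ∧ d ∧ d ∧ h(a ∧ b ∧ d, f(b), a ∧ a)))
Rebuild:  f(b ∧ c ∧ f(a ∧ b ∧ c ∧ d ∧ d ∧ f(c) ∧ h(h(a, d, d), f(b), h(a, d, b))) ∧ f(h(a ∧ b ∧ b ∧ b ∧ d ∧ d ∧ f(b), f(a ∧ b), a ∧ b ∧ d ∧ f(a) ∧ f(a))) ∧ f(h(f(h(a ∧ b ∧ c, n, n)), f(f(h(d, d, a))), b ∧ b ∧ c ∧ c ∧ d ∧ d ∧ h(a ∧ b ∧ d, f(b), a ∧ a))))

Answer: f(b ∧ c ∧ f(a ∧ b ∧ c ∧ d ∧ d ∧ f(c) ∧ h(h(a, d, d), f(b), h(a, d, b))) ∧ f(h(a ∧ b ∧ b ∧ b ∧ d ∧ d ∧ f(b), f(a ∧ b), a ∧ b ∧ d ∧ f(a) ∧ f(a))) ∧ f(h(f(h(a ∧ b ∧ c, n, n)), f(f(h(d, d, a))), b ∧ b ∧ c ∧ c ∧ d ∧ d ∧ h(a ∧ b ∧ d, f(b), a ∧ a))))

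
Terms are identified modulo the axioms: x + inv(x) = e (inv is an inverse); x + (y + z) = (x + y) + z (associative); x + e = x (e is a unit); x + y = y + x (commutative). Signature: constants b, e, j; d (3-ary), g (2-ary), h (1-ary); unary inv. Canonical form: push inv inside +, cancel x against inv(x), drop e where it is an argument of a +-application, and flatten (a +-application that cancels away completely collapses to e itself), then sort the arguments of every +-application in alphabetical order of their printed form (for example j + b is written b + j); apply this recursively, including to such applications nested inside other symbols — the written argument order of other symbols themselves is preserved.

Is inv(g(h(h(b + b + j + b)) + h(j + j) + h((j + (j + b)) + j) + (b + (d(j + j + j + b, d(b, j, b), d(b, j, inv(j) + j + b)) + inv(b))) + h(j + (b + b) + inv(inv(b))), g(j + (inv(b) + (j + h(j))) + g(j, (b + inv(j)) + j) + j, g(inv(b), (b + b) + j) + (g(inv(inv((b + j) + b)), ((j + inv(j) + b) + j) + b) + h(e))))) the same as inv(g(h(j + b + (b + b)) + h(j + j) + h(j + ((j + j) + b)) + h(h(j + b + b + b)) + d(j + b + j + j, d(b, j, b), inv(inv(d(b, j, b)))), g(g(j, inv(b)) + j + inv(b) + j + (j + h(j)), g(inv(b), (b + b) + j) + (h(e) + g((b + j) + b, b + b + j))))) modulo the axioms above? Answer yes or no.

Left:  inv(g(h(h(b + b + j + b)) + h(j + j) + h((j + (j + b)) + j) + (b + (d(j + j + j + b, d(b, j, b), d(b, j, inv(j) + j + b)) + inv(b))) + h(j + (b + b) + inv(inv(b))), g(j + (inv(b) + (j + h(j))) + g(j, (b + inv(j)) + j) + j, g(inv(b), (b + b) + j) + (g(inv(inv((b + j) + b)), ((j + inv(j) + b) + j) + b) + h(e)))))
  Push inv inside:  distribute inv over + and collapse double inv
  Collect terms:  inv(g(d(b + j + j + j, d(b, j, b), d(b, j, b)) + h(b + b + b + j) + h(b + j + j + j) + h(h(b + b + b + j)) + h(j + j), g(g(j, b) + h(j) + inv(b) + j + j + j, g(b + b + j, b + b + j) + g(inv(b), b + b + j) + h(e))))
Right:  inv(g(h(j + b + (b + b)) + h(j + j) + h(j + ((j + j) + b)) + h(h(j + b + b + b)) + d(j + b + j + j, d(b, j, b), inv(inv(d(b, j, b)))), g(g(j, inv(b)) + j + inv(b) + j + (j + h(j)), g(inv(b), (b + b) + j) + (h(e) + g((b + j) + b, b + b + j)))))
  Push inv inside:  distribute inv over + and collapse double inv
  Collect:  inv(g(d(b + j + j + j, d(b, j, b), d(b, j, b)) + h(b + b + b + j) + h(b + j + j + j) + h(h(b + b + b + j)) + h(j + j), g(g(j, inv(b)) + h(j) + inv(b) + j + j + j, g(b + b + j, b + b + j) + g(inv(b), b + b + j) + h(e))))

Answer: no — inv(g(d(b + j + j + j, d(b, j, b), d(b, j, b)) + h(b + b + b + j) + h(b + j + j + j) + h(h(b + b + b + j)) + h(j + j), g(g(j, b) + h(j) + inv(b) + j + j + j, g(b + b + j, b + b + j) + g(inv(b), b + b + j) + h(e)))) vs inv(g(d(b + j + j + j, d(b, j, b), d(b, j, b)) + h(b + b + b + j) + h(b + j + j + j) + h(h(b + b + b + j)) + h(j + j), g(g(j, inv(b)) + h(j) + inv(b) + j + j + j, g(b + b + j, b + b + j) + g(inv(b), b + b + j) + h(e))))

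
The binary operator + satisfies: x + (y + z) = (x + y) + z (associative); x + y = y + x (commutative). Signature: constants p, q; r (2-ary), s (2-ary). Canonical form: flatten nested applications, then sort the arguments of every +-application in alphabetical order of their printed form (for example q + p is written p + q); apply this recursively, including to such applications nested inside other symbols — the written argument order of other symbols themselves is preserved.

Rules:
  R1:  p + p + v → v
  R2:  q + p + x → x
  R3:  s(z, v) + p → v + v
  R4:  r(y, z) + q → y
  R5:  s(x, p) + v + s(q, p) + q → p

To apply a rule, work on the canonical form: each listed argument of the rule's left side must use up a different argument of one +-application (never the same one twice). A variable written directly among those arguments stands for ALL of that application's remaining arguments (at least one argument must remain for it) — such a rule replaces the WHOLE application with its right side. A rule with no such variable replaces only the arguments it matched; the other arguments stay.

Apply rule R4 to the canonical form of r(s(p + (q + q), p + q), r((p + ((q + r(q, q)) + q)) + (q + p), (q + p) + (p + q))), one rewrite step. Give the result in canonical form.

Answer: r(s(p + q + q, p + q), r(p + p + q + q + q, p + p + q + q))

Derivation:
Canonical form:  r(s(p + q + q, p + q), r(p + p + q + q + q + r(q, q), p + p + q + q))
R4 matches:  uses q, r(q, q);  y := q, z := q
New term:  r(s(p + q + q, p + q), r(p + p + q + q + q, p + p + q + q))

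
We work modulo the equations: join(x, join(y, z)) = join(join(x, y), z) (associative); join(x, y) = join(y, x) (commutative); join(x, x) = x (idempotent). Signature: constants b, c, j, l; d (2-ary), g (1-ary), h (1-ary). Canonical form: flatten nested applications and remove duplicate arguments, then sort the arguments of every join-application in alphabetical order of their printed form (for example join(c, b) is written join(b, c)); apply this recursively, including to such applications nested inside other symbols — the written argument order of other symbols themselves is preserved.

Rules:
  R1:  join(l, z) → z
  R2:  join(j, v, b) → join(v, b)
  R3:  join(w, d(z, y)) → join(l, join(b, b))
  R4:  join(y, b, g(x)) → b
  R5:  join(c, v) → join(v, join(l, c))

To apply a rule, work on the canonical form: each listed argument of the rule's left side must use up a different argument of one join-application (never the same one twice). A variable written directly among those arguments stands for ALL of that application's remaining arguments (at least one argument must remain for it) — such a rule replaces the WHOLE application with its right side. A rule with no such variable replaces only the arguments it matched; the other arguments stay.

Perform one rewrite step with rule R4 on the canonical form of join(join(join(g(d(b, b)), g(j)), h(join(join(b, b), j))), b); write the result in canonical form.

Answer: b

Derivation:
Canonical form:  join(b, g(d(b, b)), g(j), h(join(b, j)))
Match R4:  consume b, g(d(b, b));  x := d(b, b), y := join(g(j), h(join(b, j)))
The extension variable absorbs all remaining arguments, so the whole application is rewritten.
New term:  b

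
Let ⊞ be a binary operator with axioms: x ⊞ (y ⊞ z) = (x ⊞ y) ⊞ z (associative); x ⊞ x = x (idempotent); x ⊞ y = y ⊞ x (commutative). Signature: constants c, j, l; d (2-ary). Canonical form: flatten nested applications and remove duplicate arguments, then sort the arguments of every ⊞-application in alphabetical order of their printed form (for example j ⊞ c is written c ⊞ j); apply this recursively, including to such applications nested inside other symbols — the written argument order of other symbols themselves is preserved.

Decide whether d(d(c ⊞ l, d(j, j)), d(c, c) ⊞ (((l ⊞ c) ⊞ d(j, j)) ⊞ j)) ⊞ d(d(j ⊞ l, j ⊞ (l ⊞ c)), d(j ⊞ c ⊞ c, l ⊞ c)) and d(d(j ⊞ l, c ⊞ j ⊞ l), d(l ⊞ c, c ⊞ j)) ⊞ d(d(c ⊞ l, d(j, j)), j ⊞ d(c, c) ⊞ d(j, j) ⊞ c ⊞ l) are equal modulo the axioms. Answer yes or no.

Answer: no — d(d(c ⊞ l, d(j, j)), c ⊞ d(c, c) ⊞ d(j, j) ⊞ j ⊞ l) ⊞ d(d(j ⊞ l, c ⊞ j ⊞ l), d(c ⊞ j, c ⊞ l)) vs d(d(c ⊞ l, d(j, j)), c ⊞ d(c, c) ⊞ d(j, j) ⊞ j ⊞ l) ⊞ d(d(j ⊞ l, c ⊞ j ⊞ l), d(c ⊞ l, c ⊞ j))

Derivation:
Left:  d(d(c ⊞ l, d(j, j)), d(c, c) ⊞ (((l ⊞ c) ⊞ d(j, j)) ⊞ j)) ⊞ d(d(j ⊞ l, j ⊞ (l ⊞ c)), d(j ⊞ c ⊞ c, l ⊞ c))
  Simplify inside:  d(d(c ⊞ l, d(j, j)), d(c, c) ⊞ (((l ⊞ c) ⊞ d(j, j)) ⊞ j))  →  d(d(c ⊞ l, d(j, j)), c ⊞ d(c, c) ⊞ d(j, j) ⊞ j ⊞ l)
  Inside:  d(d(j ⊞ l, j ⊞ (l ⊞ c)), d(j ⊞ c ⊞ c, l ⊞ c))  →  d(d(j ⊞ l, c ⊞ j ⊞ l), d(c ⊞ j, c ⊞ l))
  Sort:  d(d(c ⊞ l, d(j, j)), c ⊞ d(c, c) ⊞ d(j, j) ⊞ j ⊞ l) ⊞ d(d(j ⊞ l, c ⊞ j ⊞ l), d(c ⊞ j, c ⊞ l))
Right:  d(d(j ⊞ l, c ⊞ j ⊞ l), d(l ⊞ c, c ⊞ j)) ⊞ d(d(c ⊞ l, d(j, j)), j ⊞ d(c, c) ⊞ d(j, j) ⊞ c ⊞ l)
  Canonicalize subterm:  d(d(j ⊞ l, c ⊞ j ⊞ l), d(l ⊞ c, c ⊞ j))  →  d(d(j ⊞ l, c ⊞ j ⊞ l), d(c ⊞ l, c ⊞ j))
  Inside:  d(d(c ⊞ l, d(j, j)), j ⊞ d(c, c) ⊞ d(j, j) ⊞ c ⊞ l)  →  d(d(c ⊞ l, d(j, j)), c ⊞ d(c, c) ⊞ d(j, j) ⊞ j ⊞ l)
  Order the arguments:  d(d(c ⊞ l, d(j, j)), c ⊞ d(c, c) ⊞ d(j, j) ⊞ j ⊞ l) ⊞ d(d(j ⊞ l, c ⊞ j ⊞ l), d(c ⊞ l, c ⊞ j))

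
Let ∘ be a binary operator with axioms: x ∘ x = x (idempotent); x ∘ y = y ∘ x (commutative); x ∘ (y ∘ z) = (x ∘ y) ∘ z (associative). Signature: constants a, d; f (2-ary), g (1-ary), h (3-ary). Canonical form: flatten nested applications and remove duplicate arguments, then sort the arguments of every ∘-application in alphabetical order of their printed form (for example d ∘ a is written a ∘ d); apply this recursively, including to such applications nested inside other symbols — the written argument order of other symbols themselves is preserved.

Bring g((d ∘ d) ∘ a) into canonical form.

Answer: g(a ∘ d)

Derivation:
Focus inside:  (d ∘ d) ∘ a
Merge nested applications:  d ∘ d ∘ a
Deduplicate:  drop duplicate d
Sort arguments:  a ∘ d
Rebuild:  g(a ∘ d)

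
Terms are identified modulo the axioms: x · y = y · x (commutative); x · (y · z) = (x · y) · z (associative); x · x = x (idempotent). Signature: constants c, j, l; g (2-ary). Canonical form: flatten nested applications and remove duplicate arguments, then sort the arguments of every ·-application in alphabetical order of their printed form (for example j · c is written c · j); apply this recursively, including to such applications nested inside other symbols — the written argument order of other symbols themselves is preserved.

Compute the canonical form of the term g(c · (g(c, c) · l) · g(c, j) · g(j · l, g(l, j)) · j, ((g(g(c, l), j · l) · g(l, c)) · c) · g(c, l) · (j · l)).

Answer: g(c · g(c, c) · g(c, j) · g(j · l, g(l, j)) · j · l, c · g(c, l) · g(g(c, l), j · l) · g(l, c) · j · l)

Derivation:
Focus inside:  ((g(g(c, l), j · l) · g(l, c)) · c) · g(c, l) · (j · l)
Un-nest:  g(g(c, l), j · l) · g(l, c) · c · g(c, l) · j · l
Order the arguments:  c · g(c, l) · g(g(c, l), j · l) · g(l, c) · j · l
Reassemble:  g(c · g(c, c) · g(c, j) · g(j · l, g(l, j)) · j · l, c · g(c, l) · g(g(c, l), j · l) · g(l, c) · j · l)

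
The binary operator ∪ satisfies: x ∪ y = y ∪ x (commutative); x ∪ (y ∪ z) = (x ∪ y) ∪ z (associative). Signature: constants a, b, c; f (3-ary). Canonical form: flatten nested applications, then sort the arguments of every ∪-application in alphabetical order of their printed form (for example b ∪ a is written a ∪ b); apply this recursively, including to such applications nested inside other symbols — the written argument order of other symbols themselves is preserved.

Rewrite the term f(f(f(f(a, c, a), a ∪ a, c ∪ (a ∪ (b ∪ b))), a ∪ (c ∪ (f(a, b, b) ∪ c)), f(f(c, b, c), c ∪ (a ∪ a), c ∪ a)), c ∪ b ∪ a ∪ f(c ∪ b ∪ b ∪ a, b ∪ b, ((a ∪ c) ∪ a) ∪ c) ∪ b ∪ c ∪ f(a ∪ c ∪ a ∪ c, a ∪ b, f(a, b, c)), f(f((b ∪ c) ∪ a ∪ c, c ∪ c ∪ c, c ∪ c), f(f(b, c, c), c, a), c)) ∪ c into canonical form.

Answer: c ∪ f(f(f(f(a, c, a), a ∪ a, a ∪ b ∪ b ∪ c), a ∪ c ∪ c ∪ f(a, b, b), f(f(c, b, c), a ∪ a ∪ c, a ∪ c)), a ∪ b ∪ b ∪ c ∪ c ∪ f(a ∪ a ∪ c ∪ c, a ∪ b, f(a, b, c)) ∪ f(a ∪ b ∪ b ∪ c, b ∪ b, a ∪ a ∪ c ∪ c), f(f(a ∪ b ∪ c ∪ c, c ∪ c ∪ c, c ∪ c), f(f(b, c, c), c, a), c))

Derivation:
Canonicalize subterm:  f(f(f(f(a, c, a), a ∪ a, c ∪ (a ∪ (b ∪ b))), a ∪ (c ∪ (f(a, b, b) ∪ c)), f(f(c, b, c), c ∪ (a ∪ a), c ∪ a)), c ∪ b ∪ a ∪ f(c ∪ b ∪ b ∪ a, b ∪ b, ((a ∪ c) ∪ a) ∪ c) ∪ b ∪ c ∪ f(a ∪ c ∪ a ∪ c, a ∪ b, f(a, b, c)), f(f((b ∪ c) ∪ a ∪ c, c ∪ c ∪ c, c ∪ c), f(f(b, c, c), c, a), c))  →  f(f(f(f(a, c, a), a ∪ a, a ∪ b ∪ b ∪ c), a ∪ c ∪ c ∪ f(a, b, b), f(f(c, b, c), a ∪ a ∪ c, a ∪ c)), a ∪ b ∪ b ∪ c ∪ c ∪ f(a ∪ a ∪ c ∪ c, a ∪ b, f(a, b, c)) ∪ f(a ∪ b ∪ b ∪ c, b ∪ b, a ∪ a ∪ c ∪ c), f(f(a ∪ b ∪ c ∪ c, c ∪ c ∪ c, c ∪ c), f(f(b, c, c), c, a), c))
Sort:  c ∪ f(f(f(f(a, c, a), a ∪ a, a ∪ b ∪ b ∪ c), a ∪ c ∪ c ∪ f(a, b, b), f(f(c, b, c), a ∪ a ∪ c, a ∪ c)), a ∪ b ∪ b ∪ c ∪ c ∪ f(a ∪ a ∪ c ∪ c, a ∪ b, f(a, b, c)) ∪ f(a ∪ b ∪ b ∪ c, b ∪ b, a ∪ a ∪ c ∪ c), f(f(a ∪ b ∪ c ∪ c, c ∪ c ∪ c, c ∪ c), f(f(b, c, c), c, a), c))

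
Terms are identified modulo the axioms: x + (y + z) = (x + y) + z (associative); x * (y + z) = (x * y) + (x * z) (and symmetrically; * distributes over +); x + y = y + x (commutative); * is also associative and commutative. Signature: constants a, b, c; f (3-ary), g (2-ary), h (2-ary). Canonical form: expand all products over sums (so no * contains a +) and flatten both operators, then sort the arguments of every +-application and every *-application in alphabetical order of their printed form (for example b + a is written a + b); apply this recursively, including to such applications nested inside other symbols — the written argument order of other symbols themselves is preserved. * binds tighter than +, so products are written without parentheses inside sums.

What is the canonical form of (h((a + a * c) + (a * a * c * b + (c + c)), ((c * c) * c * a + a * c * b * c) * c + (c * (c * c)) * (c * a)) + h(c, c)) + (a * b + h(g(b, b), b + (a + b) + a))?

Distribute:  h(a + a * a * b * c + a * c + c + c, a * b * c * c * c + a * c * c * c * c + a * c * c * c * c) + h(c, c) + a * b + h(g(b, b), a + a + b + b)
Sort arguments:  a * b + h(a + a * a * b * c + a * c + c + c, a * b * c * c * c + a * c * c * c * c + a * c * c * c * c) + h(c, c) + h(g(b, b), a + a + b + b)

Answer: a * b + h(a + a * a * b * c + a * c + c + c, a * b * c * c * c + a * c * c * c * c + a * c * c * c * c) + h(c, c) + h(g(b, b), a + a + b + b)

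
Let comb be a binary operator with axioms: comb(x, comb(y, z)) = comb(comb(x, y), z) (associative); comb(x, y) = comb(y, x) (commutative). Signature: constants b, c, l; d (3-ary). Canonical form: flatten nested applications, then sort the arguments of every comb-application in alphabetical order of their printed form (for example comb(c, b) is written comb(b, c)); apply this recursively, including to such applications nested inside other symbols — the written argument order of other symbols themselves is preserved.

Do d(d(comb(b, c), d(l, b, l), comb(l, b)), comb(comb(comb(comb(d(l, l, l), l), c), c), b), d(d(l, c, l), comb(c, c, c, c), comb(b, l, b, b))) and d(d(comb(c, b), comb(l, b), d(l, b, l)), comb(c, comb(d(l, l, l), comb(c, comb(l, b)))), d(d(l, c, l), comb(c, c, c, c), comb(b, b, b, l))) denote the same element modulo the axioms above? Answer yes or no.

Left:  d(d(comb(b, c), d(l, b, l), comb(l, b)), comb(comb(comb(comb(d(l, l, l), l), c), c), b), d(d(l, c, l), comb(c, c, c, c), comb(b, l, b, b)))
  Work inside:  comb(comb(comb(comb(d(l, l, l), l), c), c), b)
  Un-nest:  comb(d(l, l, l), l, c, c, b)
  Order the arguments:  comb(b, c, c, d(l, l, l), l)
  Reassemble:  d(d(comb(b, c), d(l, b, l), comb(b, l)), comb(b, c, c, d(l, l, l), l), d(d(l, c, l), comb(c, c, c, c), comb(b, b, b, l)))
Right:  d(d(comb(c, b), comb(l, b), d(l, b, l)), comb(c, comb(d(l, l, l), comb(c, comb(l, b)))), d(d(l, c, l), comb(c, c, c, c), comb(b, b, b, l)))
  Focus inside:  comb(c, comb(d(l, l, l), comb(c, comb(l, b))))
  Un-nest:  comb(c, d(l, l, l), c, l, b)
  Order the arguments:  comb(b, c, c, d(l, l, l), l)
  Rebuild:  d(d(comb(b, c), comb(b, l), d(l, b, l)), comb(b, c, c, d(l, l, l), l), d(d(l, c, l), comb(c, c, c, c), comb(b, b, b, l)))

Answer: no — d(d(comb(b, c), d(l, b, l), comb(b, l)), comb(b, c, c, d(l, l, l), l), d(d(l, c, l), comb(c, c, c, c), comb(b, b, b, l))) vs d(d(comb(b, c), comb(b, l), d(l, b, l)), comb(b, c, c, d(l, l, l), l), d(d(l, c, l), comb(c, c, c, c), comb(b, b, b, l)))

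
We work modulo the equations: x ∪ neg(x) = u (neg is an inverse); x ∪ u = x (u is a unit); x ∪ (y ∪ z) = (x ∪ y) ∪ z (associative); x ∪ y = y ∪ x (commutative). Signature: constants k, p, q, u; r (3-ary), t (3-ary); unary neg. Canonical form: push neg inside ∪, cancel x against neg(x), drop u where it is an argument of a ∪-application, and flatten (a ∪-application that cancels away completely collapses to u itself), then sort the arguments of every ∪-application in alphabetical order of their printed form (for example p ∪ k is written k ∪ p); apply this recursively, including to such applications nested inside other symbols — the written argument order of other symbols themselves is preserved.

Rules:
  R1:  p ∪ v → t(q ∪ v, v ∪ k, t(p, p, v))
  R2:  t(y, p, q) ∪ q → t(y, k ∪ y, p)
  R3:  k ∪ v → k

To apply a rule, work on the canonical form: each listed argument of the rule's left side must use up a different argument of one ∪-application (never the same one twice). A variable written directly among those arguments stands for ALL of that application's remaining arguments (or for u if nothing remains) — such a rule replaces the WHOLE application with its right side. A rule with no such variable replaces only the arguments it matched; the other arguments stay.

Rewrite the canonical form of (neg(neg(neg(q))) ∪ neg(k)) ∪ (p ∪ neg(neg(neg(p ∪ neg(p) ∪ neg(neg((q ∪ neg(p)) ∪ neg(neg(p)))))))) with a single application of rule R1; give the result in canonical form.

Canonical form:  neg(k) ∪ neg(q) ∪ neg(q) ∪ p
Apply R1:  consuming p;  v := neg(k) ∪ neg(q) ∪ neg(q)
The extension variable absorbs all remaining arguments, so the whole application is rewritten.
Giving:  t(neg(k) ∪ neg(q), neg(q) ∪ neg(q), t(p, p, neg(k) ∪ neg(q) ∪ neg(q)))

Answer: t(neg(k) ∪ neg(q), neg(q) ∪ neg(q), t(p, p, neg(k) ∪ neg(q) ∪ neg(q)))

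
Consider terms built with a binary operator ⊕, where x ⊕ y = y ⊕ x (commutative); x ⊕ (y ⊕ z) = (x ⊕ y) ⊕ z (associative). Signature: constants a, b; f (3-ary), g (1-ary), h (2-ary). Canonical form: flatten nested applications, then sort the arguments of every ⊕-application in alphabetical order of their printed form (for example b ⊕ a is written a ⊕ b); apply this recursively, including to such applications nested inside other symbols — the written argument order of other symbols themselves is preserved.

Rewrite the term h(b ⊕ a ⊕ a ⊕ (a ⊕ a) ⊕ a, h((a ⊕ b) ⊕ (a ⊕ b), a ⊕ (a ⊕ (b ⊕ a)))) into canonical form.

Answer: h(a ⊕ a ⊕ a ⊕ a ⊕ a ⊕ b, h(a ⊕ a ⊕ b ⊕ b, a ⊕ a ⊕ a ⊕ b))

Derivation:
Focus inside:  b ⊕ a ⊕ a ⊕ (a ⊕ a) ⊕ a
Un-nest:  b ⊕ a ⊕ a ⊕ a ⊕ a ⊕ a
Sort:  a ⊕ a ⊕ a ⊕ a ⊕ a ⊕ b
Put back:  h(a ⊕ a ⊕ a ⊕ a ⊕ a ⊕ b, h(a ⊕ a ⊕ b ⊕ b, a ⊕ a ⊕ a ⊕ b))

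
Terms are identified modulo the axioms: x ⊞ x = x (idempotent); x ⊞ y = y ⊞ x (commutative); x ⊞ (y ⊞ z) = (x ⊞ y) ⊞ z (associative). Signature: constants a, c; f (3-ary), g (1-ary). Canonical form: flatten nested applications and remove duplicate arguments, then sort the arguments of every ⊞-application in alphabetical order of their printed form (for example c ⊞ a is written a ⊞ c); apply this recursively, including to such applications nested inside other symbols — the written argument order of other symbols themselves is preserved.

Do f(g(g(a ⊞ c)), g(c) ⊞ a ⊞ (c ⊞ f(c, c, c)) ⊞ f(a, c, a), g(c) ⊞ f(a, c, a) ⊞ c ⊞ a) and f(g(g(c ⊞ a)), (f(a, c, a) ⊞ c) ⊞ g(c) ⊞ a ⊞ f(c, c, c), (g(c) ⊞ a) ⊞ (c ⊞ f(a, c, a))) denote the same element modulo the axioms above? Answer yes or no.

Left:  f(g(g(a ⊞ c)), g(c) ⊞ a ⊞ (c ⊞ f(c, c, c)) ⊞ f(a, c, a), g(c) ⊞ f(a, c, a) ⊞ c ⊞ a)
  Work inside:  g(c) ⊞ a ⊞ (c ⊞ f(c, c, c)) ⊞ f(a, c, a)
  Un-nest:  g(c) ⊞ a ⊞ c ⊞ f(c, c, c) ⊞ f(a, c, a)
  Sort arguments:  a ⊞ c ⊞ f(a, c, a) ⊞ f(c, c, c) ⊞ g(c)
  Put back:  f(g(g(a ⊞ c)), a ⊞ c ⊞ f(a, c, a) ⊞ f(c, c, c) ⊞ g(c), a ⊞ c ⊞ f(a, c, a) ⊞ g(c))
Right:  f(g(g(c ⊞ a)), (f(a, c, a) ⊞ c) ⊞ g(c) ⊞ a ⊞ f(c, c, c), (g(c) ⊞ a) ⊞ (c ⊞ f(a, c, a)))
  Descend into:  (f(a, c, a) ⊞ c) ⊞ g(c) ⊞ a ⊞ f(c, c, c)
  Flatten:  f(a, c, a) ⊞ c ⊞ g(c) ⊞ a ⊞ f(c, c, c)
  Sort:  a ⊞ c ⊞ f(a, c, a) ⊞ f(c, c, c) ⊞ g(c)
  Reassemble:  f(g(g(a ⊞ c)), a ⊞ c ⊞ f(a, c, a) ⊞ f(c, c, c) ⊞ g(c), a ⊞ c ⊞ f(a, c, a) ⊞ g(c))

Answer: yes — both canonical forms are f(g(g(a ⊞ c)), a ⊞ c ⊞ f(a, c, a) ⊞ f(c, c, c) ⊞ g(c), a ⊞ c ⊞ f(a, c, a) ⊞ g(c))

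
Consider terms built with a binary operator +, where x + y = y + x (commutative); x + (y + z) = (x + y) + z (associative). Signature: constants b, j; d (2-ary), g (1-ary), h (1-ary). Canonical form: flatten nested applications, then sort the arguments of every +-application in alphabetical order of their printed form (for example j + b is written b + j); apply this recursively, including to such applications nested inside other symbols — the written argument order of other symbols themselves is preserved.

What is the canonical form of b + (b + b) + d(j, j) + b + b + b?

Answer: b + b + b + b + b + b + d(j, j)

Derivation:
Merge nested applications:  b + b + b + d(j, j) + b + b + b
Order the arguments:  b + b + b + b + b + b + d(j, j)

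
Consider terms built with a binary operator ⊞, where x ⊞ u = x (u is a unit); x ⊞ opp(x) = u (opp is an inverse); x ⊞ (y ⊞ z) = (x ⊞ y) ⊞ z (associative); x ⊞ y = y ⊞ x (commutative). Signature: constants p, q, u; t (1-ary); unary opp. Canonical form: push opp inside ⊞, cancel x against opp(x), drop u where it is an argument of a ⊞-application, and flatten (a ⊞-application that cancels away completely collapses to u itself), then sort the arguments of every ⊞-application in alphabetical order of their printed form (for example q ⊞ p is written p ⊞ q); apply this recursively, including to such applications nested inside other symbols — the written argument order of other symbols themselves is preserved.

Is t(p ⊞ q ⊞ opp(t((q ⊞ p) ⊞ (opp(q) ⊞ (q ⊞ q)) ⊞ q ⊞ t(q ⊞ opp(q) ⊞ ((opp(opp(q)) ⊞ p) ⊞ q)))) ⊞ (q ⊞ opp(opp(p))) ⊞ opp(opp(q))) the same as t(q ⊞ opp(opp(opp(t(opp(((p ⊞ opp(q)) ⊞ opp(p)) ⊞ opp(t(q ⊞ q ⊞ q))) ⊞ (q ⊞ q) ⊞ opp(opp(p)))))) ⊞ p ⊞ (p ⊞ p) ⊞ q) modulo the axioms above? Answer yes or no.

Answer: no — t(opp(t(p ⊞ q ⊞ q ⊞ q ⊞ t(p ⊞ q ⊞ q))) ⊞ p ⊞ p ⊞ q ⊞ q ⊞ q) vs t(opp(t(p ⊞ q ⊞ q ⊞ q ⊞ t(q ⊞ q ⊞ q))) ⊞ p ⊞ p ⊞ p ⊞ q ⊞ q)

Derivation:
Left:  t(p ⊞ q ⊞ opp(t((q ⊞ p) ⊞ (opp(q) ⊞ (q ⊞ q)) ⊞ q ⊞ t(q ⊞ opp(q) ⊞ ((opp(opp(q)) ⊞ p) ⊞ q)))) ⊞ (q ⊞ opp(opp(p))) ⊞ opp(opp(q)))
  Focus inside:  p ⊞ q ⊞ opp(t((q ⊞ p) ⊞ (opp(q) ⊞ (q ⊞ q)) ⊞ q ⊞ t(q ⊞ opp(q) ⊞ ((opp(opp(q)) ⊞ p) ⊞ q)))) ⊞ (q ⊞ opp(opp(p))) ⊞ opp(opp(q))
  Push opp inside:  distribute opp over ⊞ and collapse double opp
  Collect:  p ⊞ p ⊞ q ⊞ q ⊞ q ⊞ opp(t(p ⊞ q ⊞ q ⊞ q ⊞ t(p ⊞ q ⊞ q)))
  Sort:  opp(t(p ⊞ q ⊞ q ⊞ q ⊞ t(p ⊞ q ⊞ q))) ⊞ p ⊞ p ⊞ q ⊞ q ⊞ q
  Rebuild:  t(opp(t(p ⊞ q ⊞ q ⊞ q ⊞ t(p ⊞ q ⊞ q))) ⊞ p ⊞ p ⊞ q ⊞ q ⊞ q)
Right:  t(q ⊞ opp(opp(opp(t(opp(((p ⊞ opp(q)) ⊞ opp(p)) ⊞ opp(t(q ⊞ q ⊞ q))) ⊞ (q ⊞ q) ⊞ opp(opp(p)))))) ⊞ p ⊞ (p ⊞ p) ⊞ q)
  Work inside:  q ⊞ opp(opp(opp(t(opp(((p ⊞ opp(q)) ⊞ opp(p)) ⊞ opp(t(q ⊞ q ⊞ q))) ⊞ (q ⊞ q) ⊞ opp(opp(p)))))) ⊞ p ⊞ (p ⊞ p) ⊞ q
  Push opp inside:  distribute opp over ⊞ and collapse double opp
  Combine occurrences:  q ⊞ q ⊞ opp(t(p ⊞ q ⊞ q ⊞ q ⊞ t(q ⊞ q ⊞ q))) ⊞ p ⊞ p ⊞ p
  Sort arguments:  opp(t(p ⊞ q ⊞ q ⊞ q ⊞ t(q ⊞ q ⊞ q))) ⊞ p ⊞ p ⊞ p ⊞ q ⊞ q
  Rebuild:  t(opp(t(p ⊞ q ⊞ q ⊞ q ⊞ t(q ⊞ q ⊞ q))) ⊞ p ⊞ p ⊞ p ⊞ q ⊞ q)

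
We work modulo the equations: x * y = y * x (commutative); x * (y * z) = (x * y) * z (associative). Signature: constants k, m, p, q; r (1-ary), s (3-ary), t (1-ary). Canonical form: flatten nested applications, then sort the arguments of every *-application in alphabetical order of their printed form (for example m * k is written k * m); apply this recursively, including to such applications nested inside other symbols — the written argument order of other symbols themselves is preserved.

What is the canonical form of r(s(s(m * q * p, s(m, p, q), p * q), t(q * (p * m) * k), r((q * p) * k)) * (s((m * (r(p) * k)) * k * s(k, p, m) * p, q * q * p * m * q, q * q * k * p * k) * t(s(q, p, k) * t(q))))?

Work inside:  s(s(m * q * p, s(m, p, q), p * q), t(q * (p * m) * k), r((q * p) * k)) * (s((m * (r(p) * k)) * k * s(k, p, m) * p, q * q * p * m * q, q * q * k * p * k) * t(s(q, p, k) * t(q)))
Un-nest:  s(s(m * q * p, s(m, p, q), p * q), t(q * (p * m) * k), r((q * p) * k)) * s((m * (r(p) * k)) * k * s(k, p, m) * p, q * q * p * m * q, q * q * k * p * k) * t(s(q, p, k) * t(q))
Canonicalize subterm:  s(s(m * q * p, s(m, p, q), p * q), t(q * (p * m) * k), r((q * p) * k))  →  s(s(m * p * q, s(m, p, q), p * q), t(k * m * p * q), r(k * p * q))
Canonicalize subterm:  s((m * (r(p) * k)) * k * s(k, p, m) * p, q * q * p * m * q, q * q * k * p * k)  →  s(k * k * m * p * r(p) * s(k, p, m), m * p * q * q * q, k * k * p * q * q)
Order the arguments:  s(k * k * m * p * r(p) * s(k, p, m), m * p * q * q * q, k * k * p * q * q) * s(s(m * p * q, s(m, p, q), p * q), t(k * m * p * q), r(k * p * q)) * t(s(q, p, k) * t(q))
Put back:  r(s(k * k * m * p * r(p) * s(k, p, m), m * p * q * q * q, k * k * p * q * q) * s(s(m * p * q, s(m, p, q), p * q), t(k * m * p * q), r(k * p * q)) * t(s(q, p, k) * t(q)))

Answer: r(s(k * k * m * p * r(p) * s(k, p, m), m * p * q * q * q, k * k * p * q * q) * s(s(m * p * q, s(m, p, q), p * q), t(k * m * p * q), r(k * p * q)) * t(s(q, p, k) * t(q)))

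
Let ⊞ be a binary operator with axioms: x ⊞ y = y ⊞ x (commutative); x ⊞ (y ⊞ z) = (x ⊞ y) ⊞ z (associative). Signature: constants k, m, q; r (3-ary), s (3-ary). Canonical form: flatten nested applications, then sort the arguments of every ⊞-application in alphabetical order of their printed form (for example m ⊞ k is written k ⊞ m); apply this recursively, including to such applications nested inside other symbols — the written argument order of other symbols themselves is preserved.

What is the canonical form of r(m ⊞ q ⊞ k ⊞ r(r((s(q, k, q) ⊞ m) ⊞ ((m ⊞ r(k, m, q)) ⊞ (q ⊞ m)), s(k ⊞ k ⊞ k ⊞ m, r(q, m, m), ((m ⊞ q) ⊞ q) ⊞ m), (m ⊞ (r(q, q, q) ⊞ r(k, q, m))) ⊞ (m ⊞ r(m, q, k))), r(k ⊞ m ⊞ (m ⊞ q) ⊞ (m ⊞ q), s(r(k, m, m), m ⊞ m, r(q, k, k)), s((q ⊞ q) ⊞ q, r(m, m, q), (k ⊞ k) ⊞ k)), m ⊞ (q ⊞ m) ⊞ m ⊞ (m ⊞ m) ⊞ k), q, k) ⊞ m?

Answer: m ⊞ r(k ⊞ m ⊞ q ⊞ r(r(m ⊞ m ⊞ m ⊞ q ⊞ r(k, m, q) ⊞ s(q, k, q), s(k ⊞ k ⊞ k ⊞ m, r(q, m, m), m ⊞ m ⊞ q ⊞ q), m ⊞ m ⊞ r(k, q, m) ⊞ r(m, q, k) ⊞ r(q, q, q)), r(k ⊞ m ⊞ m ⊞ m ⊞ q ⊞ q, s(r(k, m, m), m ⊞ m, r(q, k, k)), s(q ⊞ q ⊞ q, r(m, m, q), k ⊞ k ⊞ k)), k ⊞ m ⊞ m ⊞ m ⊞ m ⊞ m ⊞ q), q, k)

Derivation:
Simplify inside:  r(m ⊞ q ⊞ k ⊞ r(r((s(q, k, q) ⊞ m) ⊞ ((m ⊞ r(k, m, q)) ⊞ (q ⊞ m)), s(k ⊞ k ⊞ k ⊞ m, r(q, m, m), ((m ⊞ q) ⊞ q) ⊞ m), (m ⊞ (r(q, q, q) ⊞ r(k, q, m))) ⊞ (m ⊞ r(m, q, k))), r(k ⊞ m ⊞ (m ⊞ q) ⊞ (m ⊞ q), s(r(k, m, m), m ⊞ m, r(q, k, k)), s((q ⊞ q) ⊞ q, r(m, m, q), (k ⊞ k) ⊞ k)), m ⊞ (q ⊞ m) ⊞ m ⊞ (m ⊞ m) ⊞ k), q, k)  →  r(k ⊞ m ⊞ q ⊞ r(r(m ⊞ m ⊞ m ⊞ q ⊞ r(k, m, q) ⊞ s(q, k, q), s(k ⊞ k ⊞ k ⊞ m, r(q, m, m), m ⊞ m ⊞ q ⊞ q), m ⊞ m ⊞ r(k, q, m) ⊞ r(m, q, k) ⊞ r(q, q, q)), r(k ⊞ m ⊞ m ⊞ m ⊞ q ⊞ q, s(r(k, m, m), m ⊞ m, r(q, k, k)), s(q ⊞ q ⊞ q, r(m, m, q), k ⊞ k ⊞ k)), k ⊞ m ⊞ m ⊞ m ⊞ m ⊞ m ⊞ q), q, k)
Sort:  m ⊞ r(k ⊞ m ⊞ q ⊞ r(r(m ⊞ m ⊞ m ⊞ q ⊞ r(k, m, q) ⊞ s(q, k, q), s(k ⊞ k ⊞ k ⊞ m, r(q, m, m), m ⊞ m ⊞ q ⊞ q), m ⊞ m ⊞ r(k, q, m) ⊞ r(m, q, k) ⊞ r(q, q, q)), r(k ⊞ m ⊞ m ⊞ m ⊞ q ⊞ q, s(r(k, m, m), m ⊞ m, r(q, k, k)), s(q ⊞ q ⊞ q, r(m, m, q), k ⊞ k ⊞ k)), k ⊞ m ⊞ m ⊞ m ⊞ m ⊞ m ⊞ q), q, k)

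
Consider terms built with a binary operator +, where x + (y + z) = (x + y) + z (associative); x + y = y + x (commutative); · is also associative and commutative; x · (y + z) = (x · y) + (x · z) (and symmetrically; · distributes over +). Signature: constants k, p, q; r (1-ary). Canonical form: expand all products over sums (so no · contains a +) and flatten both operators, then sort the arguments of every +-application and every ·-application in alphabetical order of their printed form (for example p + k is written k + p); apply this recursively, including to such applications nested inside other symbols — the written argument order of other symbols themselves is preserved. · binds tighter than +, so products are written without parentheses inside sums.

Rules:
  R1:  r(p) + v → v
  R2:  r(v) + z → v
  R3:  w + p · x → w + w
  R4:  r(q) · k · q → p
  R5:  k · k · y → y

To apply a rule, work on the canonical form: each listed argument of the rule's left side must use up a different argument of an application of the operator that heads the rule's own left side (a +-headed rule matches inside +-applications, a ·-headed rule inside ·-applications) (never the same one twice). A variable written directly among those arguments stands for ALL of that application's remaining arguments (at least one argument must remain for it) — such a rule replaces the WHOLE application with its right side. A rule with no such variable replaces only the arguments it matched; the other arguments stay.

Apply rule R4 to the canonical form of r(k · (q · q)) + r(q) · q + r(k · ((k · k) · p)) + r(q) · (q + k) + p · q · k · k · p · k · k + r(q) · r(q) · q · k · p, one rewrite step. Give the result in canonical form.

Canonical form:  k · k · k · k · p · p · q + k · p · q · r(q) · r(q) + k · r(q) + q · r(q) + q · r(q) + r(k · k · k · p) + r(k · q · q)
Match R4:  consume k, q, r(q)
Giving:  k · k · k · k · p · p · q + k · r(q) + p · p · r(q) + q · r(q) + q · r(q) + r(k · k · k · p) + r(k · q · q)

Answer: k · k · k · k · p · p · q + k · r(q) + p · p · r(q) + q · r(q) + q · r(q) + r(k · k · k · p) + r(k · q · q)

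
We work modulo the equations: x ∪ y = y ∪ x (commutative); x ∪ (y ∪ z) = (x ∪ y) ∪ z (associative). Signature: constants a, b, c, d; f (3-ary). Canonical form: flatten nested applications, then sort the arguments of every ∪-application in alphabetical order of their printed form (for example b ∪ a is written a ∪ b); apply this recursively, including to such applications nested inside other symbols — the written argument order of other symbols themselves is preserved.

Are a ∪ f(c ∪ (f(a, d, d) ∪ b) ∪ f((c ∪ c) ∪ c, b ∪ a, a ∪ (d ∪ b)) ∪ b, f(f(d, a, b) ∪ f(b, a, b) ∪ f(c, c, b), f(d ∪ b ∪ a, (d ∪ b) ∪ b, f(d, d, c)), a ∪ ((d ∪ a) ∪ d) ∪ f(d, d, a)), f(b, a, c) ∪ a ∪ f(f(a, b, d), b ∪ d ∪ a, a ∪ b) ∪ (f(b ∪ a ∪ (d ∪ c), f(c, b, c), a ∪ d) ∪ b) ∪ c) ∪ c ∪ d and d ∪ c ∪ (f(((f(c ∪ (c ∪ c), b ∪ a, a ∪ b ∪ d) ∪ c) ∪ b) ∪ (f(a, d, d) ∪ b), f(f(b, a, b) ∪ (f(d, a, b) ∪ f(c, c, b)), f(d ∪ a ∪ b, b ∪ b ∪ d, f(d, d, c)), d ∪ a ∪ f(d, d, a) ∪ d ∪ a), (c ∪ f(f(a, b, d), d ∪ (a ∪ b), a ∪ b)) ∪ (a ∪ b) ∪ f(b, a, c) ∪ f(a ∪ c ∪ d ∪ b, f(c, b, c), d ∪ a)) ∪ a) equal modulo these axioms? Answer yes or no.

Answer: yes — both canonical forms are a ∪ c ∪ d ∪ f(b ∪ b ∪ c ∪ f(a, d, d) ∪ f(c ∪ c ∪ c, a ∪ b, a ∪ b ∪ d), f(f(b, a, b) ∪ f(c, c, b) ∪ f(d, a, b), f(a ∪ b ∪ d, b ∪ b ∪ d, f(d, d, c)), a ∪ a ∪ d ∪ d ∪ f(d, d, a)), a ∪ b ∪ c ∪ f(a ∪ b ∪ c ∪ d, f(c, b, c), a ∪ d) ∪ f(b, a, c) ∪ f(f(a, b, d), a ∪ b ∪ d, a ∪ b))

Derivation:
Left:  a ∪ f(c ∪ (f(a, d, d) ∪ b) ∪ f((c ∪ c) ∪ c, b ∪ a, a ∪ (d ∪ b)) ∪ b, f(f(d, a, b) ∪ f(b, a, b) ∪ f(c, c, b), f(d ∪ b ∪ a, (d ∪ b) ∪ b, f(d, d, c)), a ∪ ((d ∪ a) ∪ d) ∪ f(d, d, a)), f(b, a, c) ∪ a ∪ f(f(a, b, d), b ∪ d ∪ a, a ∪ b) ∪ (f(b ∪ a ∪ (d ∪ c), f(c, b, c), a ∪ d) ∪ b) ∪ c) ∪ c ∪ d
  Simplify inside:  f(c ∪ (f(a, d, d) ∪ b) ∪ f((c ∪ c) ∪ c, b ∪ a, a ∪ (d ∪ b)) ∪ b, f(f(d, a, b) ∪ f(b, a, b) ∪ f(c, c, b), f(d ∪ b ∪ a, (d ∪ b) ∪ b, f(d, d, c)), a ∪ ((d ∪ a) ∪ d) ∪ f(d, d, a)), f(b, a, c) ∪ a ∪ f(f(a, b, d), b ∪ d ∪ a, a ∪ b) ∪ (f(b ∪ a ∪ (d ∪ c), f(c, b, c), a ∪ d) ∪ b) ∪ c)  →  f(b ∪ b ∪ c ∪ f(a, d, d) ∪ f(c ∪ c ∪ c, a ∪ b, a ∪ b ∪ d), f(f(b, a, b) ∪ f(c, c, b) ∪ f(d, a, b), f(a ∪ b ∪ d, b ∪ b ∪ d, f(d, d, c)), a ∪ a ∪ d ∪ d ∪ f(d, d, a)), a ∪ b ∪ c ∪ f(a ∪ b ∪ c ∪ d, f(c, b, c), a ∪ d) ∪ f(b, a, c) ∪ f(f(a, b, d), a ∪ b ∪ d, a ∪ b))
  Sort arguments:  a ∪ c ∪ d ∪ f(b ∪ b ∪ c ∪ f(a, d, d) ∪ f(c ∪ c ∪ c, a ∪ b, a ∪ b ∪ d), f(f(b, a, b) ∪ f(c, c, b) ∪ f(d, a, b), f(a ∪ b ∪ d, b ∪ b ∪ d, f(d, d, c)), a ∪ a ∪ d ∪ d ∪ f(d, d, a)), a ∪ b ∪ c ∪ f(a ∪ b ∪ c ∪ d, f(c, b, c), a ∪ d) ∪ f(b, a, c) ∪ f(f(a, b, d), a ∪ b ∪ d, a ∪ b))
Right:  d ∪ c ∪ (f(((f(c ∪ (c ∪ c), b ∪ a, a ∪ b ∪ d) ∪ c) ∪ b) ∪ (f(a, d, d) ∪ b), f(f(b, a, b) ∪ (f(d, a, b) ∪ f(c, c, b)), f(d ∪ a ∪ b, b ∪ b ∪ d, f(d, d, c)), d ∪ a ∪ f(d, d, a) ∪ d ∪ a), (c ∪ f(f(a, b, d), d ∪ (a ∪ b), a ∪ b)) ∪ (a ∪ b) ∪ f(b, a, c) ∪ f(a ∪ c ∪ d ∪ b, f(c, b, c), d ∪ a)) ∪ a)
  Merge nested applications:  d ∪ c ∪ f(((f(c ∪ (c ∪ c), b ∪ a, a ∪ b ∪ d) ∪ c) ∪ b) ∪ (f(a, d, d) ∪ b), f(f(b, a, b) ∪ (f(d, a, b) ∪ f(c, c, b)), f(d ∪ a ∪ b, b ∪ b ∪ d, f(d, d, c)), d ∪ a ∪ f(d, d, a) ∪ d ∪ a), (c ∪ f(f(a, b, d), d ∪ (a ∪ b), a ∪ b)) ∪ (a ∪ b) ∪ f(b, a, c) ∪ f(a ∪ c ∪ d ∪ b, f(c, b, c), d ∪ a)) ∪ a
  Canonicalize subterm:  f(((f(c ∪ (c ∪ c), b ∪ a, a ∪ b ∪ d) ∪ c) ∪ b) ∪ (f(a, d, d) ∪ b), f(f(b, a, b) ∪ (f(d, a, b) ∪ f(c, c, b)), f(d ∪ a ∪ b, b ∪ b ∪ d, f(d, d, c)), d ∪ a ∪ f(d, d, a) ∪ d ∪ a), (c ∪ f(f(a, b, d), d ∪ (a ∪ b), a ∪ b)) ∪ (a ∪ b) ∪ f(b, a, c) ∪ f(a ∪ c ∪ d ∪ b, f(c, b, c), d ∪ a))  →  f(b ∪ b ∪ c ∪ f(a, d, d) ∪ f(c ∪ c ∪ c, a ∪ b, a ∪ b ∪ d), f(f(b, a, b) ∪ f(c, c, b) ∪ f(d, a, b), f(a ∪ b ∪ d, b ∪ b ∪ d, f(d, d, c)), a ∪ a ∪ d ∪ d ∪ f(d, d, a)), a ∪ b ∪ c ∪ f(a ∪ b ∪ c ∪ d, f(c, b, c), a ∪ d) ∪ f(b, a, c) ∪ f(f(a, b, d), a ∪ b ∪ d, a ∪ b))
  Sort:  a ∪ c ∪ d ∪ f(b ∪ b ∪ c ∪ f(a, d, d) ∪ f(c ∪ c ∪ c, a ∪ b, a ∪ b ∪ d), f(f(b, a, b) ∪ f(c, c, b) ∪ f(d, a, b), f(a ∪ b ∪ d, b ∪ b ∪ d, f(d, d, c)), a ∪ a ∪ d ∪ d ∪ f(d, d, a)), a ∪ b ∪ c ∪ f(a ∪ b ∪ c ∪ d, f(c, b, c), a ∪ d) ∪ f(b, a, c) ∪ f(f(a, b, d), a ∪ b ∪ d, a ∪ b))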